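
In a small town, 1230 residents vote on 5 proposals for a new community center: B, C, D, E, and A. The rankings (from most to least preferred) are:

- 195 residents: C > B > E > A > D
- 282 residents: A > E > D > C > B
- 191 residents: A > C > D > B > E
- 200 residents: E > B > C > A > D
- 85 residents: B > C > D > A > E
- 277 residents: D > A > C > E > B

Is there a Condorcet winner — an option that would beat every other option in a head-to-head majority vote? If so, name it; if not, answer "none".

A vs B: 750–480 for A.
A vs C: 750–480 for A.
A vs D: 868–362 for A.
A vs E: 835–395 for A.
A beats every other option head-to-head.

A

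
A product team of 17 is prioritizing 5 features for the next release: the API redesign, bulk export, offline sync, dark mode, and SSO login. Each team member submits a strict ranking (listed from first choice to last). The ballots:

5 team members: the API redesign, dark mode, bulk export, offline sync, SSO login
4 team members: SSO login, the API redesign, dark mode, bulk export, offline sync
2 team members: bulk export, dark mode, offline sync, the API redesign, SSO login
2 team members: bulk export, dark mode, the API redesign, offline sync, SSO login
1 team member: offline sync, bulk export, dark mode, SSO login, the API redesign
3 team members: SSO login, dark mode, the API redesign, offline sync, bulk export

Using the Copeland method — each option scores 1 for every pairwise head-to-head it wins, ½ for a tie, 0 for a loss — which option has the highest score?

the API redesign: beats bulk export, offline sync, dark mode, and SSO login → score 4.
bulk export: beats offline sync and SSO login; loses to the API redesign and dark mode → score 2.
offline sync: beats SSO login; loses to the API redesign, bulk export, and dark mode → score 1.
dark mode: beats bulk export, offline sync, and SSO login; loses to the API redesign → score 3.
SSO login: loses to the API redesign, bulk export, offline sync, and dark mode → score 0.
the API redesign has the best pairwise record.

the API redesign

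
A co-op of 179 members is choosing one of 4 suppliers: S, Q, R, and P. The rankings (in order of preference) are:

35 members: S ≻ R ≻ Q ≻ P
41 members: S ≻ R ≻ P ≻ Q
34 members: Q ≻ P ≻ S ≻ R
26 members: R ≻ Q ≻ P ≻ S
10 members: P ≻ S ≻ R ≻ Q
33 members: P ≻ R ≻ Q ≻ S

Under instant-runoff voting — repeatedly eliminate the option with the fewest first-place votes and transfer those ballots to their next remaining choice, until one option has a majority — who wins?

Round 1: S 76, Q 34, R 26, P 43. Eliminate R.
Round 2: S 76, Q 60, P 43. Eliminate P.
Round 3: S 86, Q 93. Q has a majority.

Q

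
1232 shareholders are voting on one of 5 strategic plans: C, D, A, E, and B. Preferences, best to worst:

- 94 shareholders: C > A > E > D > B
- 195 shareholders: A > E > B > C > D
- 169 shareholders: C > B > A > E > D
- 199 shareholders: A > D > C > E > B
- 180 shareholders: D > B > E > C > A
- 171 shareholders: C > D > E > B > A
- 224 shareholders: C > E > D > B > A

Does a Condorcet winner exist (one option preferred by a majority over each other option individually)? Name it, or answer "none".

C

C vs D: 853–379 for C.
C vs A: 838–394 for C.
C vs E: 857–375 for C.
C vs B: 857–375 for C.
C beats every other option head-to-head.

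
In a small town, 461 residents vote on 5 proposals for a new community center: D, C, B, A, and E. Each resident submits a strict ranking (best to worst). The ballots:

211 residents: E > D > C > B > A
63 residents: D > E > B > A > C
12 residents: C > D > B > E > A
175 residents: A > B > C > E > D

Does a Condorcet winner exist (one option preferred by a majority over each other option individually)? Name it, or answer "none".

E

E vs D: 386–75 for E.
E vs C: 274–187 for E.
E vs B: 274–187 for E.
E vs A: 286–175 for E.
E beats every other option head-to-head.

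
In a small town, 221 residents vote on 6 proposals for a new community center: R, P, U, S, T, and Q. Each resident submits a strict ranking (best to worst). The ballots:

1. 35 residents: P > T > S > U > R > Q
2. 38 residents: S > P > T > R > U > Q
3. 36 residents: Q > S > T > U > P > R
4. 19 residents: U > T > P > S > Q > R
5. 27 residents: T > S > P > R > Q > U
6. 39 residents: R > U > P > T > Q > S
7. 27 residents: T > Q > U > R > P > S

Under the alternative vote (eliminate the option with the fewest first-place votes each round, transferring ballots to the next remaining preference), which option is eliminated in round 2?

P

Round 1: R 39, P 35, U 19, S 38, T 54, Q 36. Eliminate U.
Round 2: R 39, P 35, S 38, T 73, Q 36. Eliminate P.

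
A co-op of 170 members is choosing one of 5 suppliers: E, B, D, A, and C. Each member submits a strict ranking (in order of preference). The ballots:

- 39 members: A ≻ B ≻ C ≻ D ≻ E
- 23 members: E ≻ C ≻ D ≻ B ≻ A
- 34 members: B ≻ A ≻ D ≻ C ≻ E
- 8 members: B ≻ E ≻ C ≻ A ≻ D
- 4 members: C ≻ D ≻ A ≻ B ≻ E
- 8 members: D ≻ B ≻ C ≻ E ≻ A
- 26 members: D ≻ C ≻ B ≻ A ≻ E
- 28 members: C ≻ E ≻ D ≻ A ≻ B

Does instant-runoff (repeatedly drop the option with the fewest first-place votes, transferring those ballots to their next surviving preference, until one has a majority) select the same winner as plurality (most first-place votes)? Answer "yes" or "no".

Instant-runoff — R1 E 23, B 42, D 34, A 39, C 32 (E out); R2 B 42, D 34, A 39, C 55 (D out); R3 B 50, A 39, C 81 (A out); R4 B 89, C 81 (B winner). Winner: B.
Plurality — first-place votes: E 23, B 42, D 34, A 39, C 32. Winner: B.
The two methods agree.

yes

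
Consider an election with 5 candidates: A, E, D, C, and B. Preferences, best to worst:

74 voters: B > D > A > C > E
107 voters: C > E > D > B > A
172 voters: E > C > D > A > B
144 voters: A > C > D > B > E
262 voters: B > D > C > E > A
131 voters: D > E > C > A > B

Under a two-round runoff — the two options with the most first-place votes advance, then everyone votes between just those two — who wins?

B

Round 1 first-place votes: A 144, E 172, D 131, C 107, B 336.
B and E advance.
Runoff: B is preferred to E by 480 voters; E by 410.
B wins the runoff.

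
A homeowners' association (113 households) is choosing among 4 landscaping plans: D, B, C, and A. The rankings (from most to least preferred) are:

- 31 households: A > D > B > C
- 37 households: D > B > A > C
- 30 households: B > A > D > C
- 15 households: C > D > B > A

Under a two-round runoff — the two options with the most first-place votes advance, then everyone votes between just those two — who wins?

A

Round 1 first-place votes: D 37, B 30, C 15, A 31.
D and A advance.
Runoff: D is preferred to A by 52 voters; A by 61.
A wins the runoff.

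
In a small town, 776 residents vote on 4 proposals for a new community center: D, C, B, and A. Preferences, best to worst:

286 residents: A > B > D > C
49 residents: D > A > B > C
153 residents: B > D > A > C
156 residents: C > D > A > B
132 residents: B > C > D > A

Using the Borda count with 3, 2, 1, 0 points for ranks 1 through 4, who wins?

D: 286·1 + 49·3 + 153·2 + 156·2 + 132·1 = 1183
C: 286·0 + 49·0 + 153·0 + 156·3 + 132·2 = 732
B: 286·2 + 49·1 + 153·3 + 156·0 + 132·3 = 1476
A: 286·3 + 49·2 + 153·1 + 156·1 + 132·0 = 1265
B has the highest Borda score (1476).

B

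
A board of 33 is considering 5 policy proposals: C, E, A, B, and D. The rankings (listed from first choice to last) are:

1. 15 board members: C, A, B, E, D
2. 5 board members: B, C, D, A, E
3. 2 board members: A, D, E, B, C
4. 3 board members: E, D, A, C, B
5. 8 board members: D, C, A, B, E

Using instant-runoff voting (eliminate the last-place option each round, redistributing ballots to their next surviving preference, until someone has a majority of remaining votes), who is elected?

C

Round 1: C 15, E 3, A 2, B 5, D 8. Eliminate A.
Round 2: C 15, E 3, B 5, D 10. Eliminate E.
Round 3: C 15, B 5, D 13. Eliminate B.
Round 4: C 20, D 13. C has a majority.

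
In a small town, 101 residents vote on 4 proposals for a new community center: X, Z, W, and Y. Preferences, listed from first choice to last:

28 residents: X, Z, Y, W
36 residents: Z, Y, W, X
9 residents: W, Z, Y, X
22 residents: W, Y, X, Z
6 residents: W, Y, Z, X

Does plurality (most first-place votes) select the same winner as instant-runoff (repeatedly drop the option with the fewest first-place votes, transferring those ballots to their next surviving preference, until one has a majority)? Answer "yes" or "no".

no

Plurality — first-place votes: X 28, Z 36, W 37, Y 0. Winner: W.
Instant-runoff — R1 X 28, Z 36, W 37, Y 0 (Y out); R2 X 28, Z 36, W 37 (X out); R3 Z 64, W 37 (Z winner). Winner: Z.
The two methods disagree.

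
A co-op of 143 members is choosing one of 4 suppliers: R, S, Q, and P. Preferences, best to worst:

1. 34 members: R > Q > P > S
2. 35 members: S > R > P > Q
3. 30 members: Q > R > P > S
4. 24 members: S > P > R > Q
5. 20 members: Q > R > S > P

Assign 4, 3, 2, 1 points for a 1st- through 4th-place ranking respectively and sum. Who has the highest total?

R

R: 34·4 + 35·3 + 30·3 + 24·2 + 20·3 = 439
S: 34·1 + 35·4 + 30·1 + 24·4 + 20·2 = 340
Q: 34·3 + 35·1 + 30·4 + 24·1 + 20·4 = 361
P: 34·2 + 35·2 + 30·2 + 24·3 + 20·1 = 290
R has the highest Borda score (439).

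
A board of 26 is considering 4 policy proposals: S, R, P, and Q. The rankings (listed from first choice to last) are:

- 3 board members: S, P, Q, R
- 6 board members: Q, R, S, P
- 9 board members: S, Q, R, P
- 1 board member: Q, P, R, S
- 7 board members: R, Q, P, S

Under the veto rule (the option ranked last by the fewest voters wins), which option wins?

Q

Last-place votes: S 8, R 3, P 15, Q 0.
Q is ranked last by the fewest voters, so Q wins.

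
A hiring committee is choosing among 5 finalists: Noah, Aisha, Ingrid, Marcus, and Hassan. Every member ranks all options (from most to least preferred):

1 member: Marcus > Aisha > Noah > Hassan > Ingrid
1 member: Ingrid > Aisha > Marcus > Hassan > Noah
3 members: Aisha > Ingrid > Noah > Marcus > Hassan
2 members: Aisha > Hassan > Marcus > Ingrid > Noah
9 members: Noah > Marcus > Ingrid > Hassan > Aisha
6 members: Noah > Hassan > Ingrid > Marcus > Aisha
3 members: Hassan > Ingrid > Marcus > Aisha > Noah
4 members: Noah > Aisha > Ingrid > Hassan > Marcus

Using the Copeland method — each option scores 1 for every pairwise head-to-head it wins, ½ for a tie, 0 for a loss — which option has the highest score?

Noah: beats Aisha, Ingrid, Marcus, and Hassan → score 4.
Aisha: loses to Noah, Ingrid, Marcus, and Hassan → score 0.
Ingrid: beats Aisha, Marcus, and Hassan; loses to Noah → score 3.
Marcus: beats Aisha; loses to Noah, Ingrid, and Hassan → score 1.
Hassan: beats Aisha and Marcus; loses to Noah and Ingrid → score 2.
Noah has the best pairwise record.

Noah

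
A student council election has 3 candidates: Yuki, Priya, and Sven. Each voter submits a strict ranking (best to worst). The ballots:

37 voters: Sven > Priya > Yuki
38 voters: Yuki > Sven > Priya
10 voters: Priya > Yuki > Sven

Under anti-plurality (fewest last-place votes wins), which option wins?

Sven

Last-place votes: Yuki 37, Priya 38, Sven 10.
Sven is ranked last by the fewest voters, so Sven wins.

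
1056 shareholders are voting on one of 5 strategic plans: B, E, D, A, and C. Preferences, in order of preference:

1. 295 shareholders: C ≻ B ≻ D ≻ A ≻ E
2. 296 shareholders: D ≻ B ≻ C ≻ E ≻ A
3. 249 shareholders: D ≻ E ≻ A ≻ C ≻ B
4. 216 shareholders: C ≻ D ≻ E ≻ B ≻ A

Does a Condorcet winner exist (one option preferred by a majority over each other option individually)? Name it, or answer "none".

D

D vs B: 761–295 for D.
D vs E: 1056–0 for D.
D vs A: 1056–0 for D.
D vs C: 545–511 for D.
D beats every other option head-to-head.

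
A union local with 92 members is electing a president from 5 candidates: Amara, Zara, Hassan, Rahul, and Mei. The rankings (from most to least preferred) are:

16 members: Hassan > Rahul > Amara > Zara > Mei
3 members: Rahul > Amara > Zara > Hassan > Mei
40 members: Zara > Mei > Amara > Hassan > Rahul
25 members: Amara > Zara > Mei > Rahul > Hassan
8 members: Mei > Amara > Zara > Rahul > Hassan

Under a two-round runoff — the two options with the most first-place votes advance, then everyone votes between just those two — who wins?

Round 1 first-place votes: Amara 25, Zara 40, Hassan 16, Rahul 3, Mei 8.
Zara and Amara advance.
Runoff: Zara is preferred to Amara by 40 voters; Amara by 52.
Amara wins the runoff.

Amara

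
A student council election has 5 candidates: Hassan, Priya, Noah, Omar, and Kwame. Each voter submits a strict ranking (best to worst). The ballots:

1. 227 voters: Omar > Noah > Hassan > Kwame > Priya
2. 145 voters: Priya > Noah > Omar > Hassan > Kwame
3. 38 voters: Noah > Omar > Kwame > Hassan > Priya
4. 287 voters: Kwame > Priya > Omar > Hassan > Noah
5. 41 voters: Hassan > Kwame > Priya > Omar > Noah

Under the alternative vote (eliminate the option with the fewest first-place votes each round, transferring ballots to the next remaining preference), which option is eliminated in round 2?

Hassan

Round 1: Hassan 41, Priya 145, Noah 38, Omar 227, Kwame 287. Eliminate Noah.
Round 2: Hassan 41, Priya 145, Omar 265, Kwame 287. Eliminate Hassan.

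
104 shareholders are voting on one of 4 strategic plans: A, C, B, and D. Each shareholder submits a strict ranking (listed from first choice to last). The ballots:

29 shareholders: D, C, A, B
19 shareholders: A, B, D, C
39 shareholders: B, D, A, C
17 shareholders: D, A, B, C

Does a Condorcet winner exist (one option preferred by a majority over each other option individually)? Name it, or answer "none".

none

Checking pairwise contests:
D beats A 85–19.
A beats C 75–29.
A beats B 65–39.
B beats D 58–46.
Every option loses at least one head-to-head, so there is no Condorcet winner.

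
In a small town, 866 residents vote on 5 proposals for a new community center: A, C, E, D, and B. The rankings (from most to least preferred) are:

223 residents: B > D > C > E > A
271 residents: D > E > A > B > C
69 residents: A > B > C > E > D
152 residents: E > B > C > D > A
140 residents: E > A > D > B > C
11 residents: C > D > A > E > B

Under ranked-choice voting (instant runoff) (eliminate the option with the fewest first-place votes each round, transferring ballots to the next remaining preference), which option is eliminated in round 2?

Round 1: A 69, C 11, E 292, D 271, B 223. Eliminate C.
Round 2: A 69, E 292, D 282, B 223. Eliminate A.

A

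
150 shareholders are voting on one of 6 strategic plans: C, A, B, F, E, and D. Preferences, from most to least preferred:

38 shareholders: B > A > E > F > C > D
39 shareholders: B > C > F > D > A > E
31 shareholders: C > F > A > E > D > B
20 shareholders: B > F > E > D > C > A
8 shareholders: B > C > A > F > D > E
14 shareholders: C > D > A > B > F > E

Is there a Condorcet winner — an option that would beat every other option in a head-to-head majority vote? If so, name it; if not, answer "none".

B vs C: 105–45 for B.
B vs A: 105–45 for B.
B vs F: 119–31 for B.
B vs E: 119–31 for B.
B vs D: 105–45 for B.
B beats every other option head-to-head.

B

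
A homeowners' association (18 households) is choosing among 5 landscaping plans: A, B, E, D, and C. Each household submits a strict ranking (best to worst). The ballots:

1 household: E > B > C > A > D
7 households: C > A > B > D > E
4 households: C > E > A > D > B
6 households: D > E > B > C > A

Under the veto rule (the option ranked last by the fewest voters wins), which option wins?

C

Last-place votes: A 6, B 4, E 7, D 1, C 0.
C is ranked last by the fewest voters, so C wins.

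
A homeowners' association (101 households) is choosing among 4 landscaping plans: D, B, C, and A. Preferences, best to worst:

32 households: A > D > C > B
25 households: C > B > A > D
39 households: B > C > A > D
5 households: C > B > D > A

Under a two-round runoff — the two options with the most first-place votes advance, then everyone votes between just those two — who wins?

B

Round 1 first-place votes: D 0, B 39, C 30, A 32.
B and A advance.
Runoff: B is preferred to A by 69 voters; A by 32.
B wins the runoff.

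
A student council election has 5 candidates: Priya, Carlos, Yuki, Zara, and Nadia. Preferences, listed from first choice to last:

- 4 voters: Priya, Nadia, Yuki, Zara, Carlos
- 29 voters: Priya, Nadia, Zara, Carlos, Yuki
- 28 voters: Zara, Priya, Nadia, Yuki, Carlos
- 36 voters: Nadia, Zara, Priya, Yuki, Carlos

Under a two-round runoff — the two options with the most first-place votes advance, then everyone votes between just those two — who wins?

Round 1 first-place votes: Priya 33, Carlos 0, Yuki 0, Zara 28, Nadia 36.
Nadia and Priya advance.
Runoff: Nadia is preferred to Priya by 36 voters; Priya by 61.
Priya wins the runoff.

Priya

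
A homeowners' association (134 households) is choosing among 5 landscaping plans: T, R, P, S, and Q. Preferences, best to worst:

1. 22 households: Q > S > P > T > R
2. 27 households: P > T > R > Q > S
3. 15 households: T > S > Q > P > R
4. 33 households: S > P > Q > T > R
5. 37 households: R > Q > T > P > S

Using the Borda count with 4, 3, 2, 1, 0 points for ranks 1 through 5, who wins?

Q

T: 22·1 + 27·3 + 15·4 + 33·1 + 37·2 = 270
R: 22·0 + 27·2 + 15·0 + 33·0 + 37·4 = 202
P: 22·2 + 27·4 + 15·1 + 33·3 + 37·1 = 303
S: 22·3 + 27·0 + 15·3 + 33·4 + 37·0 = 243
Q: 22·4 + 27·1 + 15·2 + 33·2 + 37·3 = 322
Q has the highest Borda score (322).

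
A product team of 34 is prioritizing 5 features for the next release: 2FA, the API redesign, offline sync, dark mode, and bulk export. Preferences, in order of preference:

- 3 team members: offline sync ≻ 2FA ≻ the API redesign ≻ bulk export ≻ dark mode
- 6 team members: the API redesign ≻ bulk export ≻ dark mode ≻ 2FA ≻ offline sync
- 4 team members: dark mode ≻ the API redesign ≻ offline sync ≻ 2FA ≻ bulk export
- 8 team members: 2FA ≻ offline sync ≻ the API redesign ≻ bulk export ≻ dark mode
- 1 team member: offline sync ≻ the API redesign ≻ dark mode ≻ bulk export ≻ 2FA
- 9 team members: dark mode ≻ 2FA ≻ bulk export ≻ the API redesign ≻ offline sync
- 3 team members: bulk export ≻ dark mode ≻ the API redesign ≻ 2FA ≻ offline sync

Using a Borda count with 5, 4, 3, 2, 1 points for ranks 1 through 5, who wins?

2FA

2FA: 3·4 + 6·2 + 4·2 + 8·5 + 1·1 + 9·4 + 3·2 = 115
the API redesign: 3·3 + 6·5 + 4·4 + 8·3 + 1·4 + 9·2 + 3·3 = 110
offline sync: 3·5 + 6·1 + 4·3 + 8·4 + 1·5 + 9·1 + 3·1 = 82
dark mode: 3·1 + 6·3 + 4·5 + 8·1 + 1·3 + 9·5 + 3·4 = 109
bulk export: 3·2 + 6·4 + 4·1 + 8·2 + 1·2 + 9·3 + 3·5 = 94
2FA has the highest Borda score (115).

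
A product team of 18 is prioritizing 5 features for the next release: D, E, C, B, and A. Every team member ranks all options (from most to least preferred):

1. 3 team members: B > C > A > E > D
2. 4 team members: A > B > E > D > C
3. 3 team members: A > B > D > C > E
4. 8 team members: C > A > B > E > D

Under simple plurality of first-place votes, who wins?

First-place votes: D 0, E 0, C 8, B 3, A 7.
C has the most first-place votes.

C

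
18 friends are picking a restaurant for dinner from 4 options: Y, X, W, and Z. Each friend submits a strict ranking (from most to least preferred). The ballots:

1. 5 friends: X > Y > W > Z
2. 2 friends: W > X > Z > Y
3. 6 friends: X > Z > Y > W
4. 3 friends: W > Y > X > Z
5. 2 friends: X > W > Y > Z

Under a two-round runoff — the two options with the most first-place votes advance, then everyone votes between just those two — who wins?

Round 1 first-place votes: Y 0, X 13, W 5, Z 0.
X and W advance.
Runoff: X is preferred to W by 13 voters; W by 5.
X wins the runoff.

X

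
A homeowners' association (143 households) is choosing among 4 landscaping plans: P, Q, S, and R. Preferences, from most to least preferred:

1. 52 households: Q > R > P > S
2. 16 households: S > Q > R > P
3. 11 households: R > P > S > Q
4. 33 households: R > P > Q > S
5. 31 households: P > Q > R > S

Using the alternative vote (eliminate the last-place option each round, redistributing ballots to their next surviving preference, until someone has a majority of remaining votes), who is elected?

Q

Round 1: P 31, Q 52, S 16, R 44. Eliminate S.
Round 2: P 31, Q 68, R 44. Eliminate P.
Round 3: Q 99, R 44. Q has a majority.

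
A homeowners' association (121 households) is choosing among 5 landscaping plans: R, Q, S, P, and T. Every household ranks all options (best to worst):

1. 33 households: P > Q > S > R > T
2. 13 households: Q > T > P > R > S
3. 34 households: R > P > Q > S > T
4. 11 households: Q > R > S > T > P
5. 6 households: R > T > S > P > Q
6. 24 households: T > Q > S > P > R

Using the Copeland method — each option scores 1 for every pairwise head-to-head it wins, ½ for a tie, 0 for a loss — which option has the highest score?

P

R: beats S and T; loses to Q and P → score 2.
Q: beats R, S, and T; loses to P → score 3.
S: beats T; loses to R, Q, and P → score 1.
P: beats R, Q, S, and T → score 4.
T: loses to R, Q, S, and P → score 0.
P has the best pairwise record.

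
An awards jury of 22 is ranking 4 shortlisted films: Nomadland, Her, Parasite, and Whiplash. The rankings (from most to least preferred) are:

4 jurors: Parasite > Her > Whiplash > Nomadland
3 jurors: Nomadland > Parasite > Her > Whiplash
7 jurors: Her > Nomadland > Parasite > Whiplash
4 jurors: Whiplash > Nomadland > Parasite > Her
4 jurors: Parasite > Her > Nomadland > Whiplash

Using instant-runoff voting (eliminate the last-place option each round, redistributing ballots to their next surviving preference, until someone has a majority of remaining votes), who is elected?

Round 1: Nomadland 3, Her 7, Parasite 8, Whiplash 4. Eliminate Nomadland.
Round 2: Her 7, Parasite 11, Whiplash 4. Eliminate Whiplash.
Round 3: Her 7, Parasite 15. Parasite has a majority.

Parasite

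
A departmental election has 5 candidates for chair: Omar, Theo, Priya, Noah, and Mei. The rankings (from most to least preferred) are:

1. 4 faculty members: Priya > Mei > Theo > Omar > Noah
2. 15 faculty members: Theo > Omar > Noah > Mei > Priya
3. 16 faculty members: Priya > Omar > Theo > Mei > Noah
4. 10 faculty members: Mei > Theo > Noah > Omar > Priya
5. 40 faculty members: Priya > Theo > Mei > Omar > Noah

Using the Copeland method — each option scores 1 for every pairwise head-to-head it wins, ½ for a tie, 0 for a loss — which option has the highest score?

Omar: beats Noah; loses to Theo, Priya, and Mei → score 1.
Theo: beats Omar, Noah, and Mei; loses to Priya → score 3.
Priya: beats Omar, Theo, Noah, and Mei → score 4.
Noah: loses to Omar, Theo, Priya, and Mei → score 0.
Mei: beats Omar and Noah; loses to Theo and Priya → score 2.
Priya has the best pairwise record.

Priya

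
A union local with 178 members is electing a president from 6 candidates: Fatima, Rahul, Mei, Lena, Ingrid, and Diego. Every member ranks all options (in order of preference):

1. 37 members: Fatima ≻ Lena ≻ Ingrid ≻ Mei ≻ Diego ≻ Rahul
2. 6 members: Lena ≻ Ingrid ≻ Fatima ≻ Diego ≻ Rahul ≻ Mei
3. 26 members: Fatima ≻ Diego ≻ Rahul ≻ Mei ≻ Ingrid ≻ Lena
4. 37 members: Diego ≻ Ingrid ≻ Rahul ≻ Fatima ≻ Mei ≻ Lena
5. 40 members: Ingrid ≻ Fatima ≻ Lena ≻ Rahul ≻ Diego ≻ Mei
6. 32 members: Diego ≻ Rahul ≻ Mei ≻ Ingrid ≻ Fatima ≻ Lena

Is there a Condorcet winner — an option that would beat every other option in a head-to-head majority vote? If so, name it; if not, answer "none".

none

Checking pairwise contests:
Ingrid beats Fatima 115–63.
Fatima beats Rahul 109–69.
Fatima beats Mei 146–32.
Fatima beats Lena 172–6.
Diego beats Ingrid 95–83.
Fatima beats Diego 109–69.
Every option loses at least one head-to-head, so there is no Condorcet winner.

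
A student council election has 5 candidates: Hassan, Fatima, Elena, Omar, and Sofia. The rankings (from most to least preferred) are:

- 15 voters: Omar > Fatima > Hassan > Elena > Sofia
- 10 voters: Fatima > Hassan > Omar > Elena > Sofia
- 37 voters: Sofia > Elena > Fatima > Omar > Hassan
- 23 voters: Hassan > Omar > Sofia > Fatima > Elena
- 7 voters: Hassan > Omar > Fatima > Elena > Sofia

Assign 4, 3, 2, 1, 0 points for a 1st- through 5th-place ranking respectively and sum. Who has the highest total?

Hassan: 15·2 + 10·3 + 37·0 + 23·4 + 7·4 = 180
Fatima: 15·3 + 10·4 + 37·2 + 23·1 + 7·2 = 196
Elena: 15·1 + 10·1 + 37·3 + 23·0 + 7·1 = 143
Omar: 15·4 + 10·2 + 37·1 + 23·3 + 7·3 = 207
Sofia: 15·0 + 10·0 + 37·4 + 23·2 + 7·0 = 194
Omar has the highest Borda score (207).

Omar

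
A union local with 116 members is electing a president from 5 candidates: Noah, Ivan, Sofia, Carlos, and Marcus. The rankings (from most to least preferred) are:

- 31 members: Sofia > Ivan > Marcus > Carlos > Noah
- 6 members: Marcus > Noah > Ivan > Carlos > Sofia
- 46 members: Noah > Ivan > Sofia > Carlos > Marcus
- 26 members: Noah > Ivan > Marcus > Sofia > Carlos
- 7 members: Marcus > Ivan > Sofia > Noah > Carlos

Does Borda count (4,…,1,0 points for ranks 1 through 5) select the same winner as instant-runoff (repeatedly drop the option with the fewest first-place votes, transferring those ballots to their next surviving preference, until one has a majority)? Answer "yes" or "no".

no

Borda — scores: Noah 313, Ivan 342, Sofia 256, Carlos 83, Marcus 166. Winner: Ivan.
Instant-runoff — R1 Noah 72, Ivan 0, Sofia 31, Carlos 0, Marcus 13 (Noah winner). Winner: Noah.
The two methods disagree.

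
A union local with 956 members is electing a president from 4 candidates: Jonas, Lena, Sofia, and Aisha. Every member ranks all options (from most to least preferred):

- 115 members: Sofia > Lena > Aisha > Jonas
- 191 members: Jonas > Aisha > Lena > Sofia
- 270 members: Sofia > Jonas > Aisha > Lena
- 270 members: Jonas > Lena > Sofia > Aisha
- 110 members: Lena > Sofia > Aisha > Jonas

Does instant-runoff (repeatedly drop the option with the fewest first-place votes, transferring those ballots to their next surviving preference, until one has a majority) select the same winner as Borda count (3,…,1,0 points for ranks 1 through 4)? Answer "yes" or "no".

no

Instant-runoff — R1 Jonas 461, Lena 110, Sofia 385, Aisha 0 (Aisha out); R2 Jonas 461, Lena 110, Sofia 385 (Lena out); R3 Jonas 461, Sofia 495 (Sofia winner). Winner: Sofia.
Borda — scores: Jonas 1923, Lena 1291, Sofia 1645, Aisha 877. Winner: Jonas.
The two methods disagree.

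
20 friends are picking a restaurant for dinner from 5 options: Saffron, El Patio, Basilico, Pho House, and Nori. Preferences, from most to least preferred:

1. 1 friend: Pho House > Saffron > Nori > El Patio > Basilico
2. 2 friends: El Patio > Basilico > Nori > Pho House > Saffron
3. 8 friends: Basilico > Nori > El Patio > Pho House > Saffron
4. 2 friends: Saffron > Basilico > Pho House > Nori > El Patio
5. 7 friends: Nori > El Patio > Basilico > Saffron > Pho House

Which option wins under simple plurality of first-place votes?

First-place votes: Saffron 2, El Patio 2, Basilico 8, Pho House 1, Nori 7.
Basilico has the most first-place votes.

Basilico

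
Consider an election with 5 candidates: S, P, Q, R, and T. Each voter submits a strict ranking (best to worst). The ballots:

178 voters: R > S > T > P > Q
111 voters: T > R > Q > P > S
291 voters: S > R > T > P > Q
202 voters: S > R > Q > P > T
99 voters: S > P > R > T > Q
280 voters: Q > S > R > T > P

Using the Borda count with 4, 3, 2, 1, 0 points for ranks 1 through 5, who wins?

S

S: 178·3 + 111·0 + 291·4 + 202·4 + 99·4 + 280·3 = 3742
P: 178·1 + 111·1 + 291·1 + 202·1 + 99·3 + 280·0 = 1079
Q: 178·0 + 111·2 + 291·0 + 202·2 + 99·0 + 280·4 = 1746
R: 178·4 + 111·3 + 291·3 + 202·3 + 99·2 + 280·2 = 3282
T: 178·2 + 111·4 + 291·2 + 202·0 + 99·1 + 280·1 = 1761
S has the highest Borda score (3742).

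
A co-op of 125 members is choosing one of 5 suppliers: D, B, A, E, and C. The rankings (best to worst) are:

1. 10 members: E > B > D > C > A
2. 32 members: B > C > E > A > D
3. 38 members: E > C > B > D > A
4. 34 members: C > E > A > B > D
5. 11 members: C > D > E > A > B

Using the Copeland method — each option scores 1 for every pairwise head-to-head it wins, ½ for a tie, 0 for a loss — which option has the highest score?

C

D: loses to B, A, E, and C → score 0.
B: beats D and A; loses to E and C → score 2.
A: beats D; loses to B, E, and C → score 1.
E: beats D, B, and A; loses to C → score 3.
C: beats D, B, A, and E → score 4.
C has the best pairwise record.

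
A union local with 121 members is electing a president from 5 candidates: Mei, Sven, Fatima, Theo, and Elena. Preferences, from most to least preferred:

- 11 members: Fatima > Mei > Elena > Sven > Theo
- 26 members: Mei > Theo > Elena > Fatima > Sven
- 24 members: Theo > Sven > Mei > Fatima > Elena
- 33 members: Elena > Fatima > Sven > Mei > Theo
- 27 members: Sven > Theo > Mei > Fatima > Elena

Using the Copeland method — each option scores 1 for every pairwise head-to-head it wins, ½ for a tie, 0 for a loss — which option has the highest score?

Mei

Mei: beats Fatima, Theo, and Elena; loses to Sven → score 3.
Sven: beats Mei and Theo; loses to Fatima and Elena → score 2.
Fatima: beats Sven and Elena; loses to Mei and Theo → score 2.
Theo: beats Fatima and Elena; loses to Mei and Sven → score 2.
Elena: beats Sven; loses to Mei, Fatima, and Theo → score 1.
Mei has the best pairwise record.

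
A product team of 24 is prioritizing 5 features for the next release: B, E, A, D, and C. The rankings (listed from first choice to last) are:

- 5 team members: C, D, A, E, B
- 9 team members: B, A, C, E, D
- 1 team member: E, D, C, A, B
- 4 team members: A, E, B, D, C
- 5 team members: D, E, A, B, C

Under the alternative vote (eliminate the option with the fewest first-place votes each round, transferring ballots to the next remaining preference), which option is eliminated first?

Round 1: B 9, E 1, A 4, D 5, C 5. Eliminate E.

E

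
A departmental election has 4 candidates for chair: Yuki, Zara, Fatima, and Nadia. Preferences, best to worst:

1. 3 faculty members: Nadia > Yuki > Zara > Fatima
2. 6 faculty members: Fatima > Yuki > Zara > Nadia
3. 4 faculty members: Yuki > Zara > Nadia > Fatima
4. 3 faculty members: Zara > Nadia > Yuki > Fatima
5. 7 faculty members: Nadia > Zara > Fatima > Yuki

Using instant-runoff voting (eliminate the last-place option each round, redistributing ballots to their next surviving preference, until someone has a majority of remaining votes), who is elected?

Nadia

Round 1: Yuki 4, Zara 3, Fatima 6, Nadia 10. Eliminate Zara.
Round 2: Yuki 4, Fatima 6, Nadia 13. Nadia has a majority.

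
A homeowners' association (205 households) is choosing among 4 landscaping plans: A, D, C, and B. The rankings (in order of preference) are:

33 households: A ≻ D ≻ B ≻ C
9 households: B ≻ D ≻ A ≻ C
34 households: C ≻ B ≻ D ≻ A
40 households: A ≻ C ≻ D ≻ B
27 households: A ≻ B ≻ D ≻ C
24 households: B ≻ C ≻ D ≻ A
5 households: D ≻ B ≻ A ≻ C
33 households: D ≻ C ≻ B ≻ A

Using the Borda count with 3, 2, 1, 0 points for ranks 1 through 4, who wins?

D

A: 33·3 + 9·1 + 34·0 + 40·3 + 27·3 + 24·0 + 5·1 + 33·0 = 314
D: 33·2 + 9·2 + 34·1 + 40·1 + 27·1 + 24·1 + 5·3 + 33·3 = 323
C: 33·0 + 9·0 + 34·3 + 40·2 + 27·0 + 24·2 + 5·0 + 33·2 = 296
B: 33·1 + 9·3 + 34·2 + 40·0 + 27·2 + 24·3 + 5·2 + 33·1 = 297
D has the highest Borda score (323).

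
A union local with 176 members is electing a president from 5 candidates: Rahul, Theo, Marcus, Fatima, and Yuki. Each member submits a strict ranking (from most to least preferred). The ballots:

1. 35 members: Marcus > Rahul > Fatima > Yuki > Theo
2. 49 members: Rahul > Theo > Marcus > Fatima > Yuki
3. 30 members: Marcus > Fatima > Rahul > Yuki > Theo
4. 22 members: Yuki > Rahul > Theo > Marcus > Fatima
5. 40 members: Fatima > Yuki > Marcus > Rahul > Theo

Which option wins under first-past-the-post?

First-place votes: Rahul 49, Theo 0, Marcus 65, Fatima 40, Yuki 22.
Marcus has the most first-place votes.

Marcus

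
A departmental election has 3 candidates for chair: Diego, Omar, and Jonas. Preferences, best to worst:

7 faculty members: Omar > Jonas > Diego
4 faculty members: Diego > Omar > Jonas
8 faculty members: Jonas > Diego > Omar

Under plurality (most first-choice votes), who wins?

First-place votes: Diego 4, Omar 7, Jonas 8.
Jonas has the most first-place votes.

Jonas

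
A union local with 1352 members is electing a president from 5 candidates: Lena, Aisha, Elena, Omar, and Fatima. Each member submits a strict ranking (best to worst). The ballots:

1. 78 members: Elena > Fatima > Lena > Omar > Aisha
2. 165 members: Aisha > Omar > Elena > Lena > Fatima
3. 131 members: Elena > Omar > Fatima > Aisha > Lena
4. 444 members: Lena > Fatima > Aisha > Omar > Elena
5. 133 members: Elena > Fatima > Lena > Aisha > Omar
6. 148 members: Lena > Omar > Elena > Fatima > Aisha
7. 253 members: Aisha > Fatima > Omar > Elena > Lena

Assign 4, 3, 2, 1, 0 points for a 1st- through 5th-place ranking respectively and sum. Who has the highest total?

Lena: 78·2 + 165·1 + 131·0 + 444·4 + 133·2 + 148·4 + 253·0 = 2955
Aisha: 78·0 + 165·4 + 131·1 + 444·2 + 133·1 + 148·0 + 253·4 = 2824
Elena: 78·4 + 165·2 + 131·4 + 444·0 + 133·4 + 148·2 + 253·1 = 2247
Omar: 78·1 + 165·3 + 131·3 + 444·1 + 133·0 + 148·3 + 253·2 = 2360
Fatima: 78·3 + 165·0 + 131·2 + 444·3 + 133·3 + 148·1 + 253·3 = 3134
Fatima has the highest Borda score (3134).

Fatima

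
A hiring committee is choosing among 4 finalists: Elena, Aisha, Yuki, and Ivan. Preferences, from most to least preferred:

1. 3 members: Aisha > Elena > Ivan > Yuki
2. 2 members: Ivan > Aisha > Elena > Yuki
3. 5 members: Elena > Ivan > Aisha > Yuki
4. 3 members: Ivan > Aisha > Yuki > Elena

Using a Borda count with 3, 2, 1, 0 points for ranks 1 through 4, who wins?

Elena: 3·2 + 2·1 + 5·3 + 3·0 = 23
Aisha: 3·3 + 2·2 + 5·1 + 3·2 = 24
Yuki: 3·0 + 2·0 + 5·0 + 3·1 = 3
Ivan: 3·1 + 2·3 + 5·2 + 3·3 = 28
Ivan has the highest Borda score (28).

Ivan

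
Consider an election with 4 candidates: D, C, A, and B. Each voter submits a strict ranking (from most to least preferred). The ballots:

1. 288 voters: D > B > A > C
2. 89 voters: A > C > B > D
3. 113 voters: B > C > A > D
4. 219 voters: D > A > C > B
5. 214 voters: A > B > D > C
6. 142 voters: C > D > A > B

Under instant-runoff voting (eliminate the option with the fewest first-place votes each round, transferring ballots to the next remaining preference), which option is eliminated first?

Round 1: D 507, C 142, A 303, B 113. Eliminate B.

B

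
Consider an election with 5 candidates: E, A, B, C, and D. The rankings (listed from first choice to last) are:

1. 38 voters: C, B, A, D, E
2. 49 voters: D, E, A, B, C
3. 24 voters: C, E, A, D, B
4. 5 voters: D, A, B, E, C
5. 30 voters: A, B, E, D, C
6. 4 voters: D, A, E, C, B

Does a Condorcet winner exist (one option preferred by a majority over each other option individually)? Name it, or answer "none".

A

A vs E: 77–73 for A.
A vs B: 112–38 for A.
A vs C: 88–62 for A.
A vs D: 92–58 for A.
A beats every other option head-to-head.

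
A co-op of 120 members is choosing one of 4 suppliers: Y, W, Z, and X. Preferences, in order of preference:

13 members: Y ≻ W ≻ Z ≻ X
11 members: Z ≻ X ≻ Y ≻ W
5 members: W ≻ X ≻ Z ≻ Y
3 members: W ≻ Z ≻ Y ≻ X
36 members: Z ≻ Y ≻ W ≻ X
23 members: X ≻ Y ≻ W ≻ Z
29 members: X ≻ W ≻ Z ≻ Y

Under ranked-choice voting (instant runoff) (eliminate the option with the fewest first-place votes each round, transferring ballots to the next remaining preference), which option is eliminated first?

W

Round 1: Y 13, W 8, Z 47, X 52. Eliminate W.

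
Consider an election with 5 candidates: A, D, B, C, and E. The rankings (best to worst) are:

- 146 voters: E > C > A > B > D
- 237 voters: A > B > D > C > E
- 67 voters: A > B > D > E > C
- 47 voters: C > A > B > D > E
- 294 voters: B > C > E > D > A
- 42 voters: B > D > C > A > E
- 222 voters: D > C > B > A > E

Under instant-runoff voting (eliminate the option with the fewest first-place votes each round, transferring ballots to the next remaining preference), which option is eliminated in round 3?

Round 1: A 304, D 222, B 336, C 47, E 146. Eliminate C.
Round 2: A 351, D 222, B 336, E 146. Eliminate E.
Round 3: A 497, D 222, B 336. Eliminate D.

D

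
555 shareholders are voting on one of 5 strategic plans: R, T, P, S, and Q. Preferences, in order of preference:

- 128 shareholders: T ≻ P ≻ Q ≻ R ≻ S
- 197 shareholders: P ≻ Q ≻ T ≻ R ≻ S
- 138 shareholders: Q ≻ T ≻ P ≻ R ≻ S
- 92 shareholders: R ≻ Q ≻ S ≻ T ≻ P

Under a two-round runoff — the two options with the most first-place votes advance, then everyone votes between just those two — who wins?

P

Round 1 first-place votes: R 92, T 128, P 197, S 0, Q 138.
P and Q advance.
Runoff: P is preferred to Q by 325 voters; Q by 230.
P wins the runoff.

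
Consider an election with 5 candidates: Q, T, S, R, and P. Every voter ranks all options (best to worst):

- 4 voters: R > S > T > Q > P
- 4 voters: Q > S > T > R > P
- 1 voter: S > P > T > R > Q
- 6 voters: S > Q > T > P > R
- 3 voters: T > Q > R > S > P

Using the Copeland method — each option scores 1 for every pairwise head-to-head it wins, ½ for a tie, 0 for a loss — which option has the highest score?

S

Q: beats T, R, and P; loses to S → score 3.
T: beats R and P; loses to Q and S → score 2.
S: beats Q, T, R, and P → score 4.
R: beats P; loses to Q, T, and S → score 1.
P: loses to Q, T, S, and R → score 0.
S has the best pairwise record.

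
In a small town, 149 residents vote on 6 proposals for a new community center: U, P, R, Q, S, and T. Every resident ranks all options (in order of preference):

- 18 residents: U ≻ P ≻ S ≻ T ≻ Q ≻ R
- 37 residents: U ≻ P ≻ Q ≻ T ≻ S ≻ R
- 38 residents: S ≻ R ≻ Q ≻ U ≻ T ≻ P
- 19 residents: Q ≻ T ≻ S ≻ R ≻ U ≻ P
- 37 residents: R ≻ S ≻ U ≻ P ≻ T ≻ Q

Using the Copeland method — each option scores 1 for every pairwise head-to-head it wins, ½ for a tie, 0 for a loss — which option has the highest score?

U: beats P, Q, and T; loses to R and S → score 3.
P: beats Q and T; loses to U, R, and S → score 2.
R: beats U, P, Q, and T; loses to S → score 4.
Q: beats T; loses to U, P, R, and S → score 1.
S: beats U, P, R, Q, and T → score 5.
T: loses to U, P, R, Q, and S → score 0.
S has the best pairwise record.

S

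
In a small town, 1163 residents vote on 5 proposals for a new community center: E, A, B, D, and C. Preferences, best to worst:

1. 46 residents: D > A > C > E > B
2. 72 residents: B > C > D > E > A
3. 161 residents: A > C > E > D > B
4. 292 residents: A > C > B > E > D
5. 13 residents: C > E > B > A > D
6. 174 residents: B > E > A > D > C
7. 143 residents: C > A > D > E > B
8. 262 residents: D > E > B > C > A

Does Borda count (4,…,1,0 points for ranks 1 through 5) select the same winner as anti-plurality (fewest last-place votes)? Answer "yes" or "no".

no

Borda — scores: E 2222, A 2740, B 2118, D 1997, C 2553. Winner: A.
Anti-plurality — last-place votes: E 0, A 334, B 350, D 305, C 174. Winner: E.
The two methods disagree.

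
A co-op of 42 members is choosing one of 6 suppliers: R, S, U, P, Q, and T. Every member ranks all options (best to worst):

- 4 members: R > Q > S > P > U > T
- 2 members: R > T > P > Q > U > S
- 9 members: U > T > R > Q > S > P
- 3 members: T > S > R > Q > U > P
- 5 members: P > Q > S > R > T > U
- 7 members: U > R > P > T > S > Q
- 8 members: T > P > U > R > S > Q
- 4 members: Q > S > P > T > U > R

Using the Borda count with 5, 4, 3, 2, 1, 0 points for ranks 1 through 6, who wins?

R: 4·5 + 2·5 + 9·3 + 3·3 + 5·2 + 7·4 + 8·2 + 4·0 = 120
S: 4·3 + 2·0 + 9·1 + 3·4 + 5·3 + 7·1 + 8·1 + 4·4 = 79
U: 4·1 + 2·1 + 9·5 + 3·1 + 5·0 + 7·5 + 8·3 + 4·1 = 117
P: 4·2 + 2·3 + 9·0 + 3·0 + 5·5 + 7·3 + 8·4 + 4·3 = 104
Q: 4·4 + 2·2 + 9·2 + 3·2 + 5·4 + 7·0 + 8·0 + 4·5 = 84
T: 4·0 + 2·4 + 9·4 + 3·5 + 5·1 + 7·2 + 8·5 + 4·2 = 126
T has the highest Borda score (126).

T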